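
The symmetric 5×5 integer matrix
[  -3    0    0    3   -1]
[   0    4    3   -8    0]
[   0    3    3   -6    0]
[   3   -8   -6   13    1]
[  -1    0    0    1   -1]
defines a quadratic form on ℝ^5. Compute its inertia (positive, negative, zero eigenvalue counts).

step 0: pivot -3 → sign −
step 1: pivot 4 → sign +
step 2: pivot 3/4 → sign +
step 3: pivot -2/3 → sign −
step 4: row/col 4 already zero → sign 0
signature = (2, 2, 1)

Answer: (2, 2, 1)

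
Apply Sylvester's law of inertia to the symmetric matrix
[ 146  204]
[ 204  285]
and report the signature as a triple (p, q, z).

Answer: (1, 1, 0)

Derivation:
step 0: pivot 146 → sign +
step 1: pivot -3/73 → sign −
signature = (1, 1, 0)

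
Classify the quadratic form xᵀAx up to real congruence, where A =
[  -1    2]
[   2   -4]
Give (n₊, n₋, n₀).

step 0: pivot -1 → sign −
step 1: row/col 1 already zero → sign 0
signature = (0, 1, 1)

Answer: (0, 1, 1)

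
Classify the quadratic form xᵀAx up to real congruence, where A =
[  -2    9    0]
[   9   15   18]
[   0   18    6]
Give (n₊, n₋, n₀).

Answer: (2, 1, 0)

Derivation:
step 0: pivot -2 → sign −
step 1: pivot 111/2 → sign +
step 2: pivot 6/37 → sign +
signature = (2, 1, 0)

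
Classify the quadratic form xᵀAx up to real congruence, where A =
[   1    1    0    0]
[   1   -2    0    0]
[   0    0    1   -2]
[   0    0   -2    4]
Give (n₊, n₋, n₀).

step 0: pivot 1 → sign +
step 1: pivot -3 → sign −
step 2: pivot 1 → sign +
step 3: row/col 3 already zero → sign 0
signature = (2, 1, 1)

Answer: (2, 1, 1)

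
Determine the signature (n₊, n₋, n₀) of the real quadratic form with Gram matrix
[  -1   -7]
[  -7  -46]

Answer: (1, 1, 0)

Derivation:
step 0: pivot -1 → sign −
step 1: pivot 3 → sign +
signature = (1, 1, 0)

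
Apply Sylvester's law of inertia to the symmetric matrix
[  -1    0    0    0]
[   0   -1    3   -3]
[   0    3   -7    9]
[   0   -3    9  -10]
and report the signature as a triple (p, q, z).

step 0: pivot -1 → sign −
step 1: pivot -1 → sign −
step 2: pivot 2 → sign +
step 3: pivot -1 → sign −
signature = (1, 3, 0)

Answer: (1, 3, 0)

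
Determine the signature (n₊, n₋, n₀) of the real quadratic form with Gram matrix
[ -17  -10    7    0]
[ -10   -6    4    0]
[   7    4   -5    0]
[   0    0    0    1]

Answer: (1, 3, 0)

Derivation:
step 0: pivot -17 → sign −
step 1: pivot -2/17 → sign −
step 2: pivot -2 → sign −
step 3: pivot 1 → sign +
signature = (1, 3, 0)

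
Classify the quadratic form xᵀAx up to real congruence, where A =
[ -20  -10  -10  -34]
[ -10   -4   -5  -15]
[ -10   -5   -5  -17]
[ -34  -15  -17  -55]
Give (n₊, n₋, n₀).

Answer: (1, 2, 1)

Derivation:
step 0: pivot -20 → sign −
step 1: pivot 1 → sign +
step 2: pivot -6/5 → sign −
step 3: row/col 3 already zero → sign 0
signature = (1, 2, 1)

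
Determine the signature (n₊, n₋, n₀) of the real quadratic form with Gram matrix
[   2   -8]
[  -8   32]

step 0: pivot 2 → sign +
step 1: row/col 1 already zero → sign 0
signature = (1, 0, 1)

Answer: (1, 0, 1)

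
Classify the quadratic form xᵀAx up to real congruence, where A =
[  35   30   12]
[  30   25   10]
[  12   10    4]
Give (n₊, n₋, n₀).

step 0: pivot 35 → sign +
step 1: pivot -5/7 → sign −
step 2: row/col 2 already zero → sign 0
signature = (1, 1, 1)

Answer: (1, 1, 1)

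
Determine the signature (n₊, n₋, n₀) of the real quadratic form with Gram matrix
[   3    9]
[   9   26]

Answer: (1, 1, 0)

Derivation:
step 0: pivot 3 → sign +
step 1: pivot -1 → sign −
signature = (1, 1, 0)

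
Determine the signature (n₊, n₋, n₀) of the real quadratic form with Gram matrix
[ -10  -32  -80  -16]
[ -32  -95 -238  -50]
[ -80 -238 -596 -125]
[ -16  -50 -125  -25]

step 0: pivot -10 → sign −
step 1: pivot 37/5 → sign +
step 2: pivot 8/37 → sign +
step 3: pivot 3/8 → sign +
signature = (3, 1, 0)

Answer: (3, 1, 0)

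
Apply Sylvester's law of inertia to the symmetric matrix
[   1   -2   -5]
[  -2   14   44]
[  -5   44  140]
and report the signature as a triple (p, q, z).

step 0: pivot 1 → sign +
step 1: pivot 10 → sign +
step 2: pivot -3/5 → sign −
signature = (2, 1, 0)

Answer: (2, 1, 0)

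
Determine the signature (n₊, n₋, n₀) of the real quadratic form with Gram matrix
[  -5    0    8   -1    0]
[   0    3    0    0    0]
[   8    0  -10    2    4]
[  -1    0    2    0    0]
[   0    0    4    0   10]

step 0: pivot -5 → sign −
step 1: pivot 3 → sign +
step 2: pivot 14/5 → sign +
step 3: pivot 1/7 → sign +
step 4: pivot 2 → sign +
signature = (4, 1, 0)

Answer: (4, 1, 0)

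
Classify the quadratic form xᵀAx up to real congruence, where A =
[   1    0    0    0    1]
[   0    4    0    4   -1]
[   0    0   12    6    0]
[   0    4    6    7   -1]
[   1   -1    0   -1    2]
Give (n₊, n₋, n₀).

Answer: (4, 0, 1)

Derivation:
step 0: pivot 1 → sign +
step 1: pivot 4 → sign +
step 2: pivot 12 → sign +
step 3: pivot 3/4 → sign +
step 4: row/col 4 already zero → sign 0
signature = (4, 0, 1)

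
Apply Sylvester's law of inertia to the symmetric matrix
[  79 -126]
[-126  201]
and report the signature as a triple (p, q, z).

Answer: (2, 0, 0)

Derivation:
step 0: pivot 79 → sign +
step 1: pivot 3/79 → sign +
signature = (2, 0, 0)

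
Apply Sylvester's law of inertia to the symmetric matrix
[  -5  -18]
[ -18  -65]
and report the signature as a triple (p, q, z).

step 0: pivot -5 → sign −
step 1: pivot -1/5 → sign −
signature = (0, 2, 0)

Answer: (0, 2, 0)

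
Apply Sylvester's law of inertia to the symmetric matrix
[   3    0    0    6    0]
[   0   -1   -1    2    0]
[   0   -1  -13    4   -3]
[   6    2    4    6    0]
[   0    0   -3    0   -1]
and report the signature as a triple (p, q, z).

step 0: pivot 3 → sign +
step 1: pivot -1 → sign −
step 2: pivot -12 → sign −
step 3: pivot -5/3 → sign −
step 4: pivot -1/10 → sign −
signature = (1, 4, 0)

Answer: (1, 4, 0)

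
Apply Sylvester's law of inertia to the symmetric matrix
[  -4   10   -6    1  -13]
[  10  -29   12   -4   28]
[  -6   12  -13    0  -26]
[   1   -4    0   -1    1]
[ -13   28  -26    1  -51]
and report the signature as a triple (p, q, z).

step 0: pivot -4 → sign −
step 1: pivot -4 → sign −
step 2: pivot -7/4 → sign −
step 3: pivot -3/28 → sign −
step 4: pivot 2 → sign +
signature = (1, 4, 0)

Answer: (1, 4, 0)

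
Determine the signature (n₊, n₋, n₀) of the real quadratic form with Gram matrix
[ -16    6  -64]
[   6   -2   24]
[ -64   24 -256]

Answer: (1, 1, 1)

Derivation:
step 0: pivot -16 → sign −
step 1: pivot 1/4 → sign +
step 2: row/col 2 already zero → sign 0
signature = (1, 1, 1)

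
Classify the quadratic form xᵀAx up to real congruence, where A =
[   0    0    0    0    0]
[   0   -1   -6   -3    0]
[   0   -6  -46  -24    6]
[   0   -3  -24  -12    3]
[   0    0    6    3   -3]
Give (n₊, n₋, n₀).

Answer: (1, 2, 2)

Derivation:
step 0: pivot -1 → sign −
step 1: pivot -10 → sign −
step 2: pivot 3/5 → sign +
step 3: row/col 3 already zero → sign 0
step 4: row/col 4 already zero → sign 0
signature = (1, 2, 2)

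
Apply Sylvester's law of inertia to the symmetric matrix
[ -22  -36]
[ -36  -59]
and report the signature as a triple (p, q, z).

step 0: pivot -22 → sign −
step 1: pivot -1/11 → sign −
signature = (0, 2, 0)

Answer: (0, 2, 0)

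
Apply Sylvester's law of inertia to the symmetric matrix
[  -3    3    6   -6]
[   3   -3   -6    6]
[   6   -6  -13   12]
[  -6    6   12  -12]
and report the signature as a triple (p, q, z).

Answer: (0, 2, 2)

Derivation:
step 0: pivot -3 → sign −
step 1: pivot -1 → sign −
step 2: row/col 2 already zero → sign 0
step 3: row/col 3 already zero → sign 0
signature = (0, 2, 2)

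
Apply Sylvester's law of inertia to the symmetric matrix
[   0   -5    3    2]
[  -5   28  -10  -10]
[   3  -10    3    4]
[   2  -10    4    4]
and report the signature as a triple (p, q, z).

Answer: (2, 1, 1)

Derivation:
step 0: pivot 28 → sign +
step 1: pivot -25/28 → sign −
step 2: pivot 27/25 → sign +
step 3: row/col 3 already zero → sign 0
signature = (2, 1, 1)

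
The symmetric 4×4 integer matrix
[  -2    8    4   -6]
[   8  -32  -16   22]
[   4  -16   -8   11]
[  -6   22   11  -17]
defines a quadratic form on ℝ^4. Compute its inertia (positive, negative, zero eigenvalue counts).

Answer: (1, 2, 1)

Derivation:
step 0: pivot -2 → sign −
step 1: pivot 1 → sign +
step 2: pivot -1 → sign −
step 3: row/col 3 already zero → sign 0
signature = (1, 2, 1)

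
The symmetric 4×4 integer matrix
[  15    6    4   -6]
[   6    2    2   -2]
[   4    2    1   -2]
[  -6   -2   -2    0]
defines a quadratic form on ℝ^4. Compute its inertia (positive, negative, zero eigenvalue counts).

step 0: pivot 15 → sign +
step 1: pivot -2/5 → sign −
step 2: pivot 1/3 → sign +
step 3: pivot -2 → sign −
signature = (2, 2, 0)

Answer: (2, 2, 0)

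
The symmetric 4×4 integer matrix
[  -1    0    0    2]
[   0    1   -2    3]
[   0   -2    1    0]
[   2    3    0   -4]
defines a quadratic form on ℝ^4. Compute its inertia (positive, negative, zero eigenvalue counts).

step 0: pivot -1 → sign −
step 1: pivot 1 → sign +
step 2: pivot -3 → sign −
step 3: pivot 3 → sign +
signature = (2, 2, 0)

Answer: (2, 2, 0)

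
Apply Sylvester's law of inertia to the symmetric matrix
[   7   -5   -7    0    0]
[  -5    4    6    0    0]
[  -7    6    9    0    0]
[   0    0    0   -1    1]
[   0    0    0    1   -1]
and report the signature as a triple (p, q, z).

step 0: pivot 7 → sign +
step 1: pivot 3/7 → sign +
step 2: pivot -1/3 → sign −
step 3: pivot -1 → sign −
step 4: row/col 4 already zero → sign 0
signature = (2, 2, 1)

Answer: (2, 2, 1)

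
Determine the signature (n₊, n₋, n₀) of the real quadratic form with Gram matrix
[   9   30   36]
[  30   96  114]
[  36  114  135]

step 0: pivot 9 → sign +
step 1: pivot -4 → sign −
step 2: row/col 2 already zero → sign 0
signature = (1, 1, 1)

Answer: (1, 1, 1)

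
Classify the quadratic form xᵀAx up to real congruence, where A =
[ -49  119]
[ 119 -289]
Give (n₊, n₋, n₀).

Answer: (0, 1, 1)

Derivation:
step 0: pivot -49 → sign −
step 1: row/col 1 already zero → sign 0
signature = (0, 1, 1)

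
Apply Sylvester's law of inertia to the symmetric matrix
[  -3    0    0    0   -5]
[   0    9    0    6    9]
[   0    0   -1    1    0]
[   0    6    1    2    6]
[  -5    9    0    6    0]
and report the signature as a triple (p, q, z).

Answer: (1, 4, 0)

Derivation:
step 0: pivot -3 → sign −
step 1: pivot 9 → sign +
step 2: pivot -1 → sign −
step 3: pivot -1 → sign −
step 4: pivot -2/3 → sign −
signature = (1, 4, 0)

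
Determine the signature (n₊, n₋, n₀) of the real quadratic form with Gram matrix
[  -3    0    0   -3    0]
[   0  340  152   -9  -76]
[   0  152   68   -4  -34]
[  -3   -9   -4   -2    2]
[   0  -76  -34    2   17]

step 0: pivot -3 → sign −
step 1: pivot 340 → sign +
step 2: pivot 4/85 → sign +
step 3: pivot 3/4 → sign +
step 4: row/col 4 already zero → sign 0
signature = (3, 1, 1)

Answer: (3, 1, 1)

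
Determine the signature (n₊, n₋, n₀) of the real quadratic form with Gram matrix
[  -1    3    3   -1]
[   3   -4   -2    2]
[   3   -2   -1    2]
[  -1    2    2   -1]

step 0: pivot -1 → sign −
step 1: pivot 5 → sign +
step 2: pivot -9/5 → sign −
step 3: pivot -1/9 → sign −
signature = (1, 3, 0)

Answer: (1, 3, 0)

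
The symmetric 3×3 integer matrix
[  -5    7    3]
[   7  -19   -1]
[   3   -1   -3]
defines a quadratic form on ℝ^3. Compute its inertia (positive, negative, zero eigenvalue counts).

Answer: (0, 3, 0)

Derivation:
step 0: pivot -5 → sign −
step 1: pivot -46/5 → sign −
step 2: pivot -2/23 → sign −
signature = (0, 3, 0)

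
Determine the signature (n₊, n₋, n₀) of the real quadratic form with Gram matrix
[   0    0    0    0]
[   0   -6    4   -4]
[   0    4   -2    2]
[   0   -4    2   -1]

Answer: (2, 1, 1)

Derivation:
step 0: pivot -6 → sign −
step 1: pivot 2/3 → sign +
step 2: pivot 1 → sign +
step 3: row/col 3 already zero → sign 0
signature = (2, 1, 1)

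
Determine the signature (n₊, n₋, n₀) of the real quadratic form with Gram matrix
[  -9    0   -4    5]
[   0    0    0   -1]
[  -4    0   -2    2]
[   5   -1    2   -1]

Answer: (1, 3, 0)

Derivation:
step 0: pivot -9 → sign −
step 1: pivot -2/9 → sign −
step 2: pivot 2 → sign +
step 3: pivot -1/2 → sign −
signature = (1, 3, 0)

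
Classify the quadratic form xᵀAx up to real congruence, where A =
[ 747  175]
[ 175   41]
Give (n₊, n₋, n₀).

Answer: (2, 0, 0)

Derivation:
step 0: pivot 747 → sign +
step 1: pivot 2/747 → sign +
signature = (2, 0, 0)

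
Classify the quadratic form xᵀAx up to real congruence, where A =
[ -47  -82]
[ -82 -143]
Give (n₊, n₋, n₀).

Answer: (1, 1, 0)

Derivation:
step 0: pivot -47 → sign −
step 1: pivot 3/47 → sign +
signature = (1, 1, 0)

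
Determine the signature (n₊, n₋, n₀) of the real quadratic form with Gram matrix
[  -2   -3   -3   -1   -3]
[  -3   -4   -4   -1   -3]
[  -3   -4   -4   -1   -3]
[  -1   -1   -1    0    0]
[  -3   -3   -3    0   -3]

step 0: pivot -2 → sign −
step 1: pivot 1/2 → sign +
step 2: pivot -3 → sign −
step 3: row/col 3 already zero → sign 0
step 4: row/col 4 already zero → sign 0
signature = (1, 2, 2)

Answer: (1, 2, 2)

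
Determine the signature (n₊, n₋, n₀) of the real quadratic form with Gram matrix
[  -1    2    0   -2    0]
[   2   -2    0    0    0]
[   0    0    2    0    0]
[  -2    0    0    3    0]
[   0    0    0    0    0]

Answer: (2, 2, 1)

Derivation:
step 0: pivot -1 → sign −
step 1: pivot 2 → sign +
step 2: pivot 2 → sign +
step 3: pivot -1 → sign −
step 4: row/col 4 already zero → sign 0
signature = (2, 2, 1)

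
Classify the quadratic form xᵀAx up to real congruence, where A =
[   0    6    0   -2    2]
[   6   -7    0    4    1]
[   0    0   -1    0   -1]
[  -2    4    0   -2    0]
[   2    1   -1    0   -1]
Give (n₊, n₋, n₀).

Answer: (1, 4, 0)

Derivation:
step 0: pivot -7 → sign −
step 1: pivot 36/7 → sign +
step 2: pivot -1 → sign −
step 3: pivot -1/9 → sign −
step 4: pivot -1 → sign −
signature = (1, 4, 0)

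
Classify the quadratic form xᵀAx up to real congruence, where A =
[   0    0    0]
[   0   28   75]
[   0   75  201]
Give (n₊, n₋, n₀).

step 0: pivot 28 → sign +
step 1: pivot 3/28 → sign +
step 2: row/col 2 already zero → sign 0
signature = (2, 0, 1)

Answer: (2, 0, 1)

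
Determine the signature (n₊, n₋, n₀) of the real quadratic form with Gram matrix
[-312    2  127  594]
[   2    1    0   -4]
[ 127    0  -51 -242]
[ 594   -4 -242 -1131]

Answer: (2, 2, 0)

Derivation:
step 0: pivot -312 → sign −
step 1: pivot 79/78 → sign +
step 2: pivot 13/316 → sign +
step 3: pivot -3/13 → sign −
signature = (2, 2, 0)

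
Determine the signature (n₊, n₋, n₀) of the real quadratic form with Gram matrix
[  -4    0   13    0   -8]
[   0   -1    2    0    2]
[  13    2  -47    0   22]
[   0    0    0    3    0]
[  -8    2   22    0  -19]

Answer: (2, 3, 0)

Derivation:
step 0: pivot -4 → sign −
step 1: pivot -1 → sign −
step 2: pivot -3/4 → sign −
step 3: pivot 3 → sign +
step 4: pivot 1 → sign +
signature = (2, 3, 0)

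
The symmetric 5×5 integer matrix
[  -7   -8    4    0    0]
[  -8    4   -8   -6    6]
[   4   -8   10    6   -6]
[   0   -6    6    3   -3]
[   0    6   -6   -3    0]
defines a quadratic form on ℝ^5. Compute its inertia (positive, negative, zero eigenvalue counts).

step 0: pivot -7 → sign −
step 1: pivot 92/7 → sign +
step 2: pivot 6/23 → sign +
step 3: pivot -3 → sign −
step 4: row/col 4 already zero → sign 0
signature = (2, 2, 1)

Answer: (2, 2, 1)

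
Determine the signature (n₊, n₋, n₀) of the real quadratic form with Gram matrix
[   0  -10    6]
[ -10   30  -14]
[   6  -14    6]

step 0: pivot 30 → sign +
step 1: pivot -10/3 → sign −
step 2: row/col 2 already zero → sign 0
signature = (1, 1, 1)

Answer: (1, 1, 1)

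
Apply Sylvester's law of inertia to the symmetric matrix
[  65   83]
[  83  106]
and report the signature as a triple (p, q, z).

Answer: (2, 0, 0)

Derivation:
step 0: pivot 65 → sign +
step 1: pivot 1/65 → sign +
signature = (2, 0, 0)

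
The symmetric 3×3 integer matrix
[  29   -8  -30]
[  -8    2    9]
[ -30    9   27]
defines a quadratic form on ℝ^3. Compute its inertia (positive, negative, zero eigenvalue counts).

Answer: (1, 2, 0)

Derivation:
step 0: pivot 29 → sign +
step 1: pivot -6/29 → sign −
step 2: pivot -3/2 → sign −
signature = (1, 2, 0)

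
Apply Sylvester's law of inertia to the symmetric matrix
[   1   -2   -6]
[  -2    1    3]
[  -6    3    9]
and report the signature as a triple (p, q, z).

step 0: pivot 1 → sign +
step 1: pivot -3 → sign −
step 2: row/col 2 already zero → sign 0
signature = (1, 1, 1)

Answer: (1, 1, 1)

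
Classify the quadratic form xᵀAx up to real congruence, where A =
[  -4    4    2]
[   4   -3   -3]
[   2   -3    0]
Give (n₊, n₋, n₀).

step 0: pivot -4 → sign −
step 1: pivot 1 → sign +
step 2: row/col 2 already zero → sign 0
signature = (1, 1, 1)

Answer: (1, 1, 1)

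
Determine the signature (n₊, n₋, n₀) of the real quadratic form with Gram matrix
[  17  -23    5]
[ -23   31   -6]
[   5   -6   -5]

step 0: pivot 17 → sign +
step 1: pivot -2/17 → sign −
step 2: pivot -3/2 → sign −
signature = (1, 2, 0)

Answer: (1, 2, 0)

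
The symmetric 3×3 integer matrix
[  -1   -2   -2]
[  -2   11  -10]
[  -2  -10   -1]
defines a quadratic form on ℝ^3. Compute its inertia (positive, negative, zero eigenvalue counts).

step 0: pivot -1 → sign −
step 1: pivot 15 → sign +
step 2: pivot 3/5 → sign +
signature = (2, 1, 0)

Answer: (2, 1, 0)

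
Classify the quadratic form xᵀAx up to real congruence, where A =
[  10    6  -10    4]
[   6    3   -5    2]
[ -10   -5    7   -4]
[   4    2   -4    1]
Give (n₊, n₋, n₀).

step 0: pivot 10 → sign +
step 1: pivot -3/5 → sign −
step 2: pivot -4/3 → sign −
step 3: row/col 3 already zero → sign 0
signature = (1, 2, 1)

Answer: (1, 2, 1)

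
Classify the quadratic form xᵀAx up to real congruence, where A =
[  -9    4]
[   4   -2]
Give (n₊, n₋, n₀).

step 0: pivot -9 → sign −
step 1: pivot -2/9 → sign −
signature = (0, 2, 0)

Answer: (0, 2, 0)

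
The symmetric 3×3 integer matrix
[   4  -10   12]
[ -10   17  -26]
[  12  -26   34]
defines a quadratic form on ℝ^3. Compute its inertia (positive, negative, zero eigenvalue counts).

Answer: (1, 1, 1)

Derivation:
step 0: pivot 4 → sign +
step 1: pivot -8 → sign −
step 2: row/col 2 already zero → sign 0
signature = (1, 1, 1)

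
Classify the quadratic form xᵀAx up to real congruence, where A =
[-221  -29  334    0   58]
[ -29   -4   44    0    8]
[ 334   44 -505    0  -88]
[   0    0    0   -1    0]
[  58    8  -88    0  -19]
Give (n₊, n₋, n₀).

step 0: pivot -221 → sign −
step 1: pivot -43/221 → sign −
step 2: pivot -3/43 → sign −
step 3: pivot -1 → sign −
step 4: pivot -3 → sign −
signature = (0, 5, 0)

Answer: (0, 5, 0)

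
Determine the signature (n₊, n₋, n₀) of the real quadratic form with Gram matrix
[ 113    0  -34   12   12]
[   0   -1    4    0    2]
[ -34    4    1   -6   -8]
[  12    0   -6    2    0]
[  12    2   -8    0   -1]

step 0: pivot 113 → sign +
step 1: pivot -1 → sign −
step 2: pivot 765/113 → sign +
step 3: pivot -2/17 → sign −
step 4: pivot -1/5 → sign −
signature = (2, 3, 0)

Answer: (2, 3, 0)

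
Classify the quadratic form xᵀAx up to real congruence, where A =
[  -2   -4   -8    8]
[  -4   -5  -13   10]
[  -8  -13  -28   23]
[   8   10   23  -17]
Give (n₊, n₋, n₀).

step 0: pivot -2 → sign −
step 1: pivot 3 → sign +
step 2: pivot 1 → sign +
step 3: pivot -6 → sign −
signature = (2, 2, 0)

Answer: (2, 2, 0)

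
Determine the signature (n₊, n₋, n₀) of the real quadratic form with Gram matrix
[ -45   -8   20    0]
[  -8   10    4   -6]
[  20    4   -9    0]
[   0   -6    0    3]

step 0: pivot -45 → sign −
step 1: pivot 514/45 → sign +
step 2: pivot -33/257 → sign −
step 3: pivot 3/11 → sign +
signature = (2, 2, 0)

Answer: (2, 2, 0)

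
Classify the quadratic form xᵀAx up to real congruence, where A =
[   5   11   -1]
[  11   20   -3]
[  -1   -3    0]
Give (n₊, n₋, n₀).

step 0: pivot 5 → sign +
step 1: pivot -21/5 → sign −
step 2: pivot -1/21 → sign −
signature = (1, 2, 0)

Answer: (1, 2, 0)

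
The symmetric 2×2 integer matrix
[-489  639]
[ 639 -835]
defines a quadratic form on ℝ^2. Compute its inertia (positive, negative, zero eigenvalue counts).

Answer: (1, 1, 0)

Derivation:
step 0: pivot -489 → sign −
step 1: pivot 2/163 → sign +
signature = (1, 1, 0)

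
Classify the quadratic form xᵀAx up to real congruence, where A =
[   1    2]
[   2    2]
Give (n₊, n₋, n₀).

Answer: (1, 1, 0)

Derivation:
step 0: pivot 1 → sign +
step 1: pivot -2 → sign −
signature = (1, 1, 0)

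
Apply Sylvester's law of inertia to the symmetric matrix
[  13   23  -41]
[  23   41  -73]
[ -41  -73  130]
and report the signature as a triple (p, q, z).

step 0: pivot 13 → sign +
step 1: pivot 4/13 → sign +
step 2: row/col 2 already zero → sign 0
signature = (2, 0, 1)

Answer: (2, 0, 1)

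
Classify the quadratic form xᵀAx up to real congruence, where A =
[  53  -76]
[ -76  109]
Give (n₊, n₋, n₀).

Answer: (2, 0, 0)

Derivation:
step 0: pivot 53 → sign +
step 1: pivot 1/53 → sign +
signature = (2, 0, 0)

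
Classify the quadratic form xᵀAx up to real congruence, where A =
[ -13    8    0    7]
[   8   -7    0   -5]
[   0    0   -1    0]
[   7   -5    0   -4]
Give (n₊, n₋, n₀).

step 0: pivot -13 → sign −
step 1: pivot -27/13 → sign −
step 2: pivot -1 → sign −
step 3: row/col 3 already zero → sign 0
signature = (0, 3, 1)

Answer: (0, 3, 1)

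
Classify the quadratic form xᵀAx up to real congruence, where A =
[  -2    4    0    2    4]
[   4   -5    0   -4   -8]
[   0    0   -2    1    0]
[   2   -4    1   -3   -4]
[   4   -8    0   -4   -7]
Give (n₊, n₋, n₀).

Answer: (2, 3, 0)

Derivation:
step 0: pivot -2 → sign −
step 1: pivot 3 → sign +
step 2: pivot -2 → sign −
step 3: pivot -1/2 → sign −
step 4: pivot 1 → sign +
signature = (2, 3, 0)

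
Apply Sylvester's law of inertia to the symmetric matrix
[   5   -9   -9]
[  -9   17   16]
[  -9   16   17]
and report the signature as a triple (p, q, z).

step 0: pivot 5 → sign +
step 1: pivot 4/5 → sign +
step 2: pivot 3/4 → sign +
signature = (3, 0, 0)

Answer: (3, 0, 0)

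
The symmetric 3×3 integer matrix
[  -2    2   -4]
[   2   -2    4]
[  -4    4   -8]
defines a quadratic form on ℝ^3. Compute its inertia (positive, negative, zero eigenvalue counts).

step 0: pivot -2 → sign −
step 1: row/col 1 already zero → sign 0
step 2: row/col 2 already zero → sign 0
signature = (0, 1, 2)

Answer: (0, 1, 2)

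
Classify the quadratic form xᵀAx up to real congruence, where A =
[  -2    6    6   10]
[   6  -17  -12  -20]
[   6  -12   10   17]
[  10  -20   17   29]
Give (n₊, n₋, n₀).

step 0: pivot -2 → sign −
step 1: pivot 1 → sign +
step 2: pivot -8 → sign −
step 3: pivot 1/8 → sign +
signature = (2, 2, 0)

Answer: (2, 2, 0)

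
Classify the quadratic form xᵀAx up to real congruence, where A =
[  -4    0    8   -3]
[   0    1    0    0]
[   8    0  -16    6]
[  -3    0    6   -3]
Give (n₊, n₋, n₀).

step 0: pivot -4 → sign −
step 1: pivot 1 → sign +
step 2: pivot -3/4 → sign −
step 3: row/col 3 already zero → sign 0
signature = (1, 2, 1)

Answer: (1, 2, 1)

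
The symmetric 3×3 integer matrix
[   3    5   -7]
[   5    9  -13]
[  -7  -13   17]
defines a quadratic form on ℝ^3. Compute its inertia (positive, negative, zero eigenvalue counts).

step 0: pivot 3 → sign +
step 1: pivot 2/3 → sign +
step 2: pivot -2 → sign −
signature = (2, 1, 0)

Answer: (2, 1, 0)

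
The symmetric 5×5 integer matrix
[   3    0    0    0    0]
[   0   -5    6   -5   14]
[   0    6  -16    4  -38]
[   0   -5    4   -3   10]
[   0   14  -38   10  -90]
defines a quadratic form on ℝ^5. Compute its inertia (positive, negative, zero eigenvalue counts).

step 0: pivot 3 → sign +
step 1: pivot -5 → sign −
step 2: pivot -44/5 → sign −
step 3: pivot 27/11 → sign +
step 4: row/col 4 already zero → sign 0
signature = (2, 2, 1)

Answer: (2, 2, 1)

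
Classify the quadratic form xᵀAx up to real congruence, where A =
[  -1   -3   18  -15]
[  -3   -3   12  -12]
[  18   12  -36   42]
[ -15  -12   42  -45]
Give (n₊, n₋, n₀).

Answer: (1, 2, 1)

Derivation:
step 0: pivot -1 → sign −
step 1: pivot 6 → sign +
step 2: pivot -6 → sign −
step 3: row/col 3 already zero → sign 0
signature = (1, 2, 1)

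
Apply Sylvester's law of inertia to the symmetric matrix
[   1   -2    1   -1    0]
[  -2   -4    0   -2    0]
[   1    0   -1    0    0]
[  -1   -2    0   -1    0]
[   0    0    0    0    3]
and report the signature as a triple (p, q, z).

Answer: (2, 2, 1)

Derivation:
step 0: pivot 1 → sign +
step 1: pivot -8 → sign −
step 2: pivot -3/2 → sign −
step 3: pivot 3 → sign +
step 4: row/col 4 already zero → sign 0
signature = (2, 2, 1)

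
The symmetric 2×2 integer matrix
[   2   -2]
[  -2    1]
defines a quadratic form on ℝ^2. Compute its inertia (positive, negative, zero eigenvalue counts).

Answer: (1, 1, 0)

Derivation:
step 0: pivot 2 → sign +
step 1: pivot -1 → sign −
signature = (1, 1, 0)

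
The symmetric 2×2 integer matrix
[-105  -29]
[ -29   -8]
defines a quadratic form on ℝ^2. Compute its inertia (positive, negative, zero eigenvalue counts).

Answer: (1, 1, 0)

Derivation:
step 0: pivot -105 → sign −
step 1: pivot 1/105 → sign +
signature = (1, 1, 0)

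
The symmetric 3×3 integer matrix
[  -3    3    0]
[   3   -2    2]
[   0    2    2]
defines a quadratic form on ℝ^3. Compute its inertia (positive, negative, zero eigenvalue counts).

step 0: pivot -3 → sign −
step 1: pivot 1 → sign +
step 2: pivot -2 → sign −
signature = (1, 2, 0)

Answer: (1, 2, 0)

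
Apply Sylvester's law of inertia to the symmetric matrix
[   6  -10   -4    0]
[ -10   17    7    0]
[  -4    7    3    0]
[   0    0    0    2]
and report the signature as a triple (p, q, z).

step 0: pivot 6 → sign +
step 1: pivot 1/3 → sign +
step 2: pivot 2 → sign +
step 3: row/col 3 already zero → sign 0
signature = (3, 0, 1)

Answer: (3, 0, 1)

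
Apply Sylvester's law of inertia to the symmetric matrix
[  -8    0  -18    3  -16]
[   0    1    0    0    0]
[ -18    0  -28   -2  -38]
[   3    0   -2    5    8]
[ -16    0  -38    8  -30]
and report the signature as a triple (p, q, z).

Answer: (3, 2, 0)

Derivation:
step 0: pivot -8 → sign −
step 1: pivot 1 → sign +
step 2: pivot 25/2 → sign +
step 3: pivot 42/25 → sign +
step 4: pivot -3/14 → sign −
signature = (3, 2, 0)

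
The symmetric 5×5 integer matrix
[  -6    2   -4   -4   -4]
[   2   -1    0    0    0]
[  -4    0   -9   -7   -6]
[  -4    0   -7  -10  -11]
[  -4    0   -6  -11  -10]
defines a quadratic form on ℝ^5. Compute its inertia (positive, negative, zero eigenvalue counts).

Answer: (1, 4, 0)

Derivation:
step 0: pivot -6 → sign −
step 1: pivot -1/3 → sign −
step 2: pivot -1 → sign −
step 3: pivot -1 → sign −
step 4: pivot 3 → sign +
signature = (1, 4, 0)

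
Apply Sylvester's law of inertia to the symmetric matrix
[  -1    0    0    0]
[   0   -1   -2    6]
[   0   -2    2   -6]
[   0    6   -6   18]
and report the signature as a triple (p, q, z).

step 0: pivot -1 → sign −
step 1: pivot -1 → sign −
step 2: pivot 6 → sign +
step 3: row/col 3 already zero → sign 0
signature = (1, 2, 1)

Answer: (1, 2, 1)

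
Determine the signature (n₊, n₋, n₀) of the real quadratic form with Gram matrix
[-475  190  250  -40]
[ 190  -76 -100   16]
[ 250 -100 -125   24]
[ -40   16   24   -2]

step 0: pivot -475 → sign −
step 1: pivot 125/19 → sign +
step 2: pivot 6/125 → sign +
step 3: row/col 3 already zero → sign 0
signature = (2, 1, 1)

Answer: (2, 1, 1)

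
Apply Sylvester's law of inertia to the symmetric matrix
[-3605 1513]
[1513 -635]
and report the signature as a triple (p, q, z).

step 0: pivot -3605 → sign −
step 1: pivot -6/3605 → sign −
signature = (0, 2, 0)

Answer: (0, 2, 0)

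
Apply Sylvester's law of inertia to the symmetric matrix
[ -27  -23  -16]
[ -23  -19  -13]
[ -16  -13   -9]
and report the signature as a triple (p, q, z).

step 0: pivot -27 → sign −
step 1: pivot 16/27 → sign +
step 2: pivot -3/16 → sign −
signature = (1, 2, 0)

Answer: (1, 2, 0)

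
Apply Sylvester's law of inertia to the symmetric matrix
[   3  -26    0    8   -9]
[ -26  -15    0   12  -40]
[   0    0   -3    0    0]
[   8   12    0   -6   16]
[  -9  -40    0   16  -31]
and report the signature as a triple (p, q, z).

step 0: pivot 3 → sign +
step 1: pivot -721/3 → sign −
step 2: pivot -3 → sign −
step 3: pivot 138/721 → sign +
step 4: pivot -2/23 → sign −
signature = (2, 3, 0)

Answer: (2, 3, 0)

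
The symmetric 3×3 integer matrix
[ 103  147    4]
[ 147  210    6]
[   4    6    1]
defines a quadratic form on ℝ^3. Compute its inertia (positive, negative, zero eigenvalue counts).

Answer: (3, 0, 0)

Derivation:
step 0: pivot 103 → sign +
step 1: pivot 21/103 → sign +
step 2: pivot 3/7 → sign +
signature = (3, 0, 0)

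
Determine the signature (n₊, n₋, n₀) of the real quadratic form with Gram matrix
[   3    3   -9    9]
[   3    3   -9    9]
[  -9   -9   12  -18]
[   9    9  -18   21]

step 0: pivot 3 → sign +
step 1: pivot -15 → sign −
step 2: pivot -3/5 → sign −
step 3: row/col 3 already zero → sign 0
signature = (1, 2, 1)

Answer: (1, 2, 1)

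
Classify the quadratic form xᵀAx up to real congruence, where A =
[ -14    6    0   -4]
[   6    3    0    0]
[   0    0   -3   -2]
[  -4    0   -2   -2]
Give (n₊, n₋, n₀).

Answer: (1, 3, 0)

Derivation:
step 0: pivot -14 → sign −
step 1: pivot 39/7 → sign +
step 2: pivot -3 → sign −
step 3: pivot -2/39 → sign −
signature = (1, 3, 0)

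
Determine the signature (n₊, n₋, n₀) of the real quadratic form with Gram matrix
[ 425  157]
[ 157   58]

Answer: (2, 0, 0)

Derivation:
step 0: pivot 425 → sign +
step 1: pivot 1/425 → sign +
signature = (2, 0, 0)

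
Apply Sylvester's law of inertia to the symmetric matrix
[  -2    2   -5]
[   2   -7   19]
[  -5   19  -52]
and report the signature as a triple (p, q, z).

Answer: (0, 3, 0)

Derivation:
step 0: pivot -2 → sign −
step 1: pivot -5 → sign −
step 2: pivot -3/10 → sign −
signature = (0, 3, 0)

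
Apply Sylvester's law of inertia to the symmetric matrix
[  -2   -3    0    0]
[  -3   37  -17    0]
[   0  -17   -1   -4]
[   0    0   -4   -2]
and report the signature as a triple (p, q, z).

Answer: (2, 2, 0)

Derivation:
step 0: pivot -2 → sign −
step 1: pivot 83/2 → sign +
step 2: pivot -661/83 → sign −
step 3: pivot 6/661 → sign +
signature = (2, 2, 0)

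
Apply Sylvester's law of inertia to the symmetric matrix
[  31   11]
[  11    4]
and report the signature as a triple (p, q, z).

Answer: (2, 0, 0)

Derivation:
step 0: pivot 31 → sign +
step 1: pivot 3/31 → sign +
signature = (2, 0, 0)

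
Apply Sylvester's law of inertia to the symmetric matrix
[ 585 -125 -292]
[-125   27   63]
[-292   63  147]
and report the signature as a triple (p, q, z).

Answer: (2, 1, 0)

Derivation:
step 0: pivot 585 → sign +
step 1: pivot 34/117 → sign +
step 2: pivot -3/170 → sign −
signature = (2, 1, 0)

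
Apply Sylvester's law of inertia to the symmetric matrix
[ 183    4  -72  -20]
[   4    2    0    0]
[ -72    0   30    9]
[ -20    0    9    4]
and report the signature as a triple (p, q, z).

Answer: (4, 0, 0)

Derivation:
step 0: pivot 183 → sign +
step 1: pivot 350/183 → sign +
step 2: pivot 66/175 → sign +
step 3: pivot 3/22 → sign +
signature = (4, 0, 0)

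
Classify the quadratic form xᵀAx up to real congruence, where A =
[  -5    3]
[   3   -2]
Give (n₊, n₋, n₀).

step 0: pivot -5 → sign −
step 1: pivot -1/5 → sign −
signature = (0, 2, 0)

Answer: (0, 2, 0)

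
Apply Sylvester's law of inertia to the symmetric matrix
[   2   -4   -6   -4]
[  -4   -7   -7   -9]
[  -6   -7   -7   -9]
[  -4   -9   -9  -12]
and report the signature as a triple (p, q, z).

Answer: (1, 3, 0)

Derivation:
step 0: pivot 2 → sign +
step 1: pivot -15 → sign −
step 2: pivot -14/15 → sign −
step 3: pivot -3/7 → sign −
signature = (1, 3, 0)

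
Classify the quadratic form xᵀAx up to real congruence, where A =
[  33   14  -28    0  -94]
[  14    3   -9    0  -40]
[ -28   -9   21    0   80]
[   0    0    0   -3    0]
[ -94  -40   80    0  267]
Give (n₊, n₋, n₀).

step 0: pivot 33 → sign +
step 1: pivot -97/33 → sign −
step 2: pivot 6/97 → sign +
step 3: pivot -3 → sign −
step 4: pivot -1 → sign −
signature = (2, 3, 0)

Answer: (2, 3, 0)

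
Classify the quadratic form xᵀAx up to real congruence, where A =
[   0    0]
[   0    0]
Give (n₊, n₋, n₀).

Answer: (0, 0, 2)

Derivation:
step 0: row/col 0 already zero → sign 0
step 1: row/col 1 already zero → sign 0
signature = (0, 0, 2)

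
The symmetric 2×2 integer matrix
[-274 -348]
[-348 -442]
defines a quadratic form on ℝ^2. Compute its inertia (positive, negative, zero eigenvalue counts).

step 0: pivot -274 → sign −
step 1: pivot -2/137 → sign −
signature = (0, 2, 0)

Answer: (0, 2, 0)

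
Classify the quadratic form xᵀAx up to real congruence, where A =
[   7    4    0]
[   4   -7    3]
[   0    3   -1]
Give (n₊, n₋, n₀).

Answer: (1, 2, 0)

Derivation:
step 0: pivot 7 → sign +
step 1: pivot -65/7 → sign −
step 2: pivot -2/65 → sign −
signature = (1, 2, 0)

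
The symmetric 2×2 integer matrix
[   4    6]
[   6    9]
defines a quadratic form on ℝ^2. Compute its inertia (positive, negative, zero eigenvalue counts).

Answer: (1, 0, 1)

Derivation:
step 0: pivot 4 → sign +
step 1: row/col 1 already zero → sign 0
signature = (1, 0, 1)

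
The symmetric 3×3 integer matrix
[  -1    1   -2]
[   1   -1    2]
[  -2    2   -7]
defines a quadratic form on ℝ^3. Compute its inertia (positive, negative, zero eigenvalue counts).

step 0: pivot -1 → sign −
step 1: pivot -3 → sign −
step 2: row/col 2 already zero → sign 0
signature = (0, 2, 1)

Answer: (0, 2, 1)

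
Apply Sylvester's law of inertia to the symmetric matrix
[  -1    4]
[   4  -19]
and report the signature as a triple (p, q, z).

step 0: pivot -1 → sign −
step 1: pivot -3 → sign −
signature = (0, 2, 0)

Answer: (0, 2, 0)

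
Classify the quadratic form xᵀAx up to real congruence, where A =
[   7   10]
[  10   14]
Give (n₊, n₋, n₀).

Answer: (1, 1, 0)

Derivation:
step 0: pivot 7 → sign +
step 1: pivot -2/7 → sign −
signature = (1, 1, 0)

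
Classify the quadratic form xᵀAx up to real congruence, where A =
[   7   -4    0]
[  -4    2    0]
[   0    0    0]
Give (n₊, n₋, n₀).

Answer: (1, 1, 1)

Derivation:
step 0: pivot 7 → sign +
step 1: pivot -2/7 → sign −
step 2: row/col 2 already zero → sign 0
signature = (1, 1, 1)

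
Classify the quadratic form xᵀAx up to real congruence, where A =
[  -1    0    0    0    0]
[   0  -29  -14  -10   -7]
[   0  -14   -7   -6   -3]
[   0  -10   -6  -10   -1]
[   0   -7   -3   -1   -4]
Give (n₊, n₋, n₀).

step 0: pivot -1 → sign −
step 1: pivot -29 → sign −
step 2: pivot -7/29 → sign −
step 3: pivot -6/7 → sign −
step 4: pivot -3/2 → sign −
signature = (0, 5, 0)

Answer: (0, 5, 0)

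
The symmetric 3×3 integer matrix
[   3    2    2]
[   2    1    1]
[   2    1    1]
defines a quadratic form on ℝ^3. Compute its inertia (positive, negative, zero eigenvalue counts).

step 0: pivot 3 → sign +
step 1: pivot -1/3 → sign −
step 2: row/col 2 already zero → sign 0
signature = (1, 1, 1)

Answer: (1, 1, 1)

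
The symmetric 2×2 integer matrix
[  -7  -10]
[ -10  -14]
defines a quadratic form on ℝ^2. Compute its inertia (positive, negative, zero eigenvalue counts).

step 0: pivot -7 → sign −
step 1: pivot 2/7 → sign +
signature = (1, 1, 0)

Answer: (1, 1, 0)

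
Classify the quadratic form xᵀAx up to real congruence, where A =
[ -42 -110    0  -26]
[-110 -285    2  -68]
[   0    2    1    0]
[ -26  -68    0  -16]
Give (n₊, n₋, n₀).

step 0: pivot -42 → sign −
step 1: pivot 65/21 → sign +
step 2: pivot -19/65 → sign −
step 3: pivot 2/19 → sign +
signature = (2, 2, 0)

Answer: (2, 2, 0)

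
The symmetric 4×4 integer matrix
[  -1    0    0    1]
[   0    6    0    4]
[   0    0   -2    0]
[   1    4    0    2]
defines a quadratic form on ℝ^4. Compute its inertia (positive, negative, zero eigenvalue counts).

step 0: pivot -1 → sign −
step 1: pivot 6 → sign +
step 2: pivot -2 → sign −
step 3: pivot 1/3 → sign +
signature = (2, 2, 0)

Answer: (2, 2, 0)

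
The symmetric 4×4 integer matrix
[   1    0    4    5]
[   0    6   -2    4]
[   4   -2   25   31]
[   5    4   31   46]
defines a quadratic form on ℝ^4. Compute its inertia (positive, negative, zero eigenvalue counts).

Answer: (4, 0, 0)

Derivation:
step 0: pivot 1 → sign +
step 1: pivot 6 → sign +
step 2: pivot 25/3 → sign +
step 3: pivot 2/25 → sign +
signature = (4, 0, 0)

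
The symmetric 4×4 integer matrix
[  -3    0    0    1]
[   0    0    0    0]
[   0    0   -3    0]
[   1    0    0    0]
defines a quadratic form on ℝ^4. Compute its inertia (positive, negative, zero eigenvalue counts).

step 0: pivot -3 → sign −
step 1: pivot -3 → sign −
step 2: pivot 1/3 → sign +
step 3: row/col 3 already zero → sign 0
signature = (1, 2, 1)

Answer: (1, 2, 1)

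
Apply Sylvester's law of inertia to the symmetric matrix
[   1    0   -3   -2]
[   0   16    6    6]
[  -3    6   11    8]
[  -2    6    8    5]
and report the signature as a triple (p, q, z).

Answer: (2, 2, 0)

Derivation:
step 0: pivot 1 → sign +
step 1: pivot 16 → sign +
step 2: pivot -1/4 → sign −
step 3: pivot -1 → sign −
signature = (2, 2, 0)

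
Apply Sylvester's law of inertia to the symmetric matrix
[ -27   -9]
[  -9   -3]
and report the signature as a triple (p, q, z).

step 0: pivot -27 → sign −
step 1: row/col 1 already zero → sign 0
signature = (0, 1, 1)

Answer: (0, 1, 1)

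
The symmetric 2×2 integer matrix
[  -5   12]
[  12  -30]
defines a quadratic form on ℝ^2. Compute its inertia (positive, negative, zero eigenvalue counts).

Answer: (0, 2, 0)

Derivation:
step 0: pivot -5 → sign −
step 1: pivot -6/5 → sign −
signature = (0, 2, 0)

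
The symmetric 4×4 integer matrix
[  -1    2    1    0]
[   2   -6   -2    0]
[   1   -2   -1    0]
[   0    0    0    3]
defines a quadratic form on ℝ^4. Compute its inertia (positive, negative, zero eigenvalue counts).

step 0: pivot -1 → sign −
step 1: pivot -2 → sign −
step 2: pivot 3 → sign +
step 3: row/col 3 already zero → sign 0
signature = (1, 2, 1)

Answer: (1, 2, 1)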